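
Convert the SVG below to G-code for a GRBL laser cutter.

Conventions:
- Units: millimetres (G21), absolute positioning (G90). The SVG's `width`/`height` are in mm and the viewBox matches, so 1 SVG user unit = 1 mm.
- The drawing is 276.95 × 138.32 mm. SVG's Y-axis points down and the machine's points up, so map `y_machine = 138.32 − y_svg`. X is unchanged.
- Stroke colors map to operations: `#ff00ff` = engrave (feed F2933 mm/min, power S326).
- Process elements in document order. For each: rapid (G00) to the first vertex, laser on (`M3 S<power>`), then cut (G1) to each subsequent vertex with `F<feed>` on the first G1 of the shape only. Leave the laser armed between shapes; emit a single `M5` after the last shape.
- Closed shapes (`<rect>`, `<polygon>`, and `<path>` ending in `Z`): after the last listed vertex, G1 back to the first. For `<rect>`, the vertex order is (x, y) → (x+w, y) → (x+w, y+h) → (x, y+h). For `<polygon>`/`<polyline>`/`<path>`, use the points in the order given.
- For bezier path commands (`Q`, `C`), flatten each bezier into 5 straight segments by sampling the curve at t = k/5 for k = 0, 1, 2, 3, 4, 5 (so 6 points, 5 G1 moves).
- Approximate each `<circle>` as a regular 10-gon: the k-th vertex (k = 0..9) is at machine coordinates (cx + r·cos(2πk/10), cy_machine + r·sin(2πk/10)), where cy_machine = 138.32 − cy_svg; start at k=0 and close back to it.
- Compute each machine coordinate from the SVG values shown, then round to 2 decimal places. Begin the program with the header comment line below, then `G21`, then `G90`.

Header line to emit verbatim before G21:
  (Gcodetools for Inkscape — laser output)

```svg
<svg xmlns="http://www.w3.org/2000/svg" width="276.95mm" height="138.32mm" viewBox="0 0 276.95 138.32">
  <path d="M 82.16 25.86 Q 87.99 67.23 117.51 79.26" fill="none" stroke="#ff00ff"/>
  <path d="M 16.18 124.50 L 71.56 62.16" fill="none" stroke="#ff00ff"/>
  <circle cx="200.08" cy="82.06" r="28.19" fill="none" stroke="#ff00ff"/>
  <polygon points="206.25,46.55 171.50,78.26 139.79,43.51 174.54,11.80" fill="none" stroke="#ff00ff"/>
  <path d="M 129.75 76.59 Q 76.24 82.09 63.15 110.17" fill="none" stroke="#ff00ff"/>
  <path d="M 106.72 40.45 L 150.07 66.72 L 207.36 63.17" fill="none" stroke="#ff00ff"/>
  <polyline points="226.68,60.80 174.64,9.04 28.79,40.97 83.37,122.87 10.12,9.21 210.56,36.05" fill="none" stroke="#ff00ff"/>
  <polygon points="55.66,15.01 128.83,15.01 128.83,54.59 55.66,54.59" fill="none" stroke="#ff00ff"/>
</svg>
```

viewBox `0 0 276.95 138.32` with mm width/height → 1 unit = 1 mm. Flip: y_m = 138.32 − y_svg.

**Shape 1** — `<path>` quadratic bezier, stroke `#ff00ff` → engrave (S326, F2933). Control points (SVG): P0=(82.16,25.86), P1=(87.99,67.23), P2=(117.51,79.26); sampled at t=k/5. Machine vertices: (82.16,112.46) → (85.44,97.09) → (90.61,84.06) → (97.68,73.38) → (106.65,65.05) → (117.51,59.06). Open path.

**Shape 2** — `<path>` line segment, stroke `#ff00ff` → engrave (S326, F2933). Machine vertices: (16.18,13.82) → (71.56,76.16). Open path.

**Shape 3** — `<circle>` circle, stroke `#ff00ff` → engrave (S326, F2933). Machine vertices: (228.27,56.26) → (222.89,72.83) → (208.79,83.07) → (191.37,83.07) → (177.27,72.83) → (171.89,56.26) → (177.27,39.69) → (191.37,29.45) → (208.79,29.45) → (222.89,39.69) → (228.27,56.26). Closed: final G1 returns to the first vertex.

**Shape 4** — `<polygon>` regular polygon, stroke `#ff00ff` → engrave (S326, F2933). Machine vertices: (206.25,91.77) → (171.50,60.06) → (139.79,94.81) → (174.54,126.52) → (206.25,91.77). Closed: final G1 returns to the first vertex.

**Shape 5** — `<path>` quadratic bezier, stroke `#ff00ff` → engrave (S326, F2933). Control points (SVG): P0=(129.75,76.59), P1=(76.24,82.09), P2=(63.15,110.17); sampled at t=k/5. Machine vertices: (129.75,61.73) → (109.96,58.63) → (93.41,53.72) → (80.09,47.00) → (70.00,38.48) → (63.15,28.15). Open path.

**Shape 6** — `<path>` open polyline, stroke `#ff00ff` → engrave (S326, F2933). Machine vertices: (106.72,97.87) → (150.07,71.60) → (207.36,75.15). Open path.

**Shape 7** — `<polyline>` open polyline, stroke `#ff00ff` → engrave (S326, F2933). Machine vertices: (226.68,77.52) → (174.64,129.28) → (28.79,97.35) → (83.37,15.45) → (10.12,129.11) → (210.56,102.27). Open path.

**Shape 8** — `<polygon>` rectangle, stroke `#ff00ff` → engrave (S326, F2933). Machine vertices: (55.66,123.31) → (128.83,123.31) → (128.83,83.73) → (55.66,83.73) → (55.66,123.31). Closed: final G1 returns to the first vertex.

(Gcodetools for Inkscape — laser output)
G21
G90
G00 X82.16 Y112.46
M3 S326
G1 X85.44 Y97.09 F2933
G1 X90.61 Y84.06
G1 X97.68 Y73.38
G1 X106.65 Y65.05
G1 X117.51 Y59.06
G00 X16.18 Y13.82
M3 S326
G1 X71.56 Y76.16 F2933
G00 X228.27 Y56.26
M3 S326
G1 X222.89 Y72.83 F2933
G1 X208.79 Y83.07
G1 X191.37 Y83.07
G1 X177.27 Y72.83
G1 X171.89 Y56.26
G1 X177.27 Y39.69
G1 X191.37 Y29.45
G1 X208.79 Y29.45
G1 X222.89 Y39.69
G1 X228.27 Y56.26
G00 X206.25 Y91.77
M3 S326
G1 X171.50 Y60.06 F2933
G1 X139.79 Y94.81
G1 X174.54 Y126.52
G1 X206.25 Y91.77
G00 X129.75 Y61.73
M3 S326
G1 X109.96 Y58.63 F2933
G1 X93.41 Y53.72
G1 X80.09 Y47.00
G1 X70.00 Y38.48
G1 X63.15 Y28.15
G00 X106.72 Y97.87
M3 S326
G1 X150.07 Y71.60 F2933
G1 X207.36 Y75.15
G00 X226.68 Y77.52
M3 S326
G1 X174.64 Y129.28 F2933
G1 X28.79 Y97.35
G1 X83.37 Y15.45
G1 X10.12 Y129.11
G1 X210.56 Y102.27
G00 X55.66 Y123.31
M3 S326
G1 X128.83 Y123.31 F2933
G1 X128.83 Y83.73
G1 X55.66 Y83.73
G1 X55.66 Y123.31
M5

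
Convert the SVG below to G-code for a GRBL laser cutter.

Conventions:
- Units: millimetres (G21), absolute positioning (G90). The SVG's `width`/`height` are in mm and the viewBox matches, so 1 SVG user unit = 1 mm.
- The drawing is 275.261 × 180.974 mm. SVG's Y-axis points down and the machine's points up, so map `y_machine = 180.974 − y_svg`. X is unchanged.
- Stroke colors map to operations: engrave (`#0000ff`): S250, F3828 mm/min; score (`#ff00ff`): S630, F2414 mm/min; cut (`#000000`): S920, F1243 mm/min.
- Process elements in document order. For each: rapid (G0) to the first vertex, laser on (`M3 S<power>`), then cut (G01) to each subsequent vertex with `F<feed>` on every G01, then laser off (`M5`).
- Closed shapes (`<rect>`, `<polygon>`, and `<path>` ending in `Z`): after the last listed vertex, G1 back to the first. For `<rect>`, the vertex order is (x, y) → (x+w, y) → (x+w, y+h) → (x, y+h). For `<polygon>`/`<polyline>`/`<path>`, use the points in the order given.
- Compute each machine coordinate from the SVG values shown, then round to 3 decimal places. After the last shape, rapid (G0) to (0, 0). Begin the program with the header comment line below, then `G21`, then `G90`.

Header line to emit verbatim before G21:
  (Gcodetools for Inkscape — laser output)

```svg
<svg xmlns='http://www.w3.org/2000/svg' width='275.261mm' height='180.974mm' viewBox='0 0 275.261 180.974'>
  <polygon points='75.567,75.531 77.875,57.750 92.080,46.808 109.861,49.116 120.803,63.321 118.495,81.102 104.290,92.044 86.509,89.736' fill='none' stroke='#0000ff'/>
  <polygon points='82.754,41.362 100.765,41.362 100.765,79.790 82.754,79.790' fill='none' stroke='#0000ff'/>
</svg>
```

(Gcodetools for Inkscape — laser output)
G21
G90
G0 X75.567 Y105.443
M3 S250
G01 X77.875 Y123.224 F3828
G01 X92.080 Y134.166 F3828
G01 X109.861 Y131.858 F3828
G01 X120.803 Y117.653 F3828
G01 X118.495 Y99.872 F3828
G01 X104.290 Y88.930 F3828
G01 X86.509 Y91.238 F3828
G01 X75.567 Y105.443 F3828
M5
G0 X82.754 Y139.612
M3 S250
G01 X100.765 Y139.612 F3828
G01 X100.765 Y101.184 F3828
G01 X82.754 Y101.184 F3828
G01 X82.754 Y139.612 F3828
M5
G0 X0.000 Y0.000

viewBox `0 0 275.261 180.974` with mm width/height → 1 unit = 1 mm. Flip: y_m = 180.974 − y_svg.

**Shape 1** — `<polygon>` regular polygon, stroke `#0000ff` → engrave (S250, F3828). Machine vertices: (75.567,105.443) → (77.875,123.224) → (92.080,134.166) → (109.861,131.858) → (120.803,117.653) → (118.495,99.872) → (104.290,88.930) → (86.509,91.238) → (75.567,105.443). Closed: final G1 returns to the first vertex.

**Shape 2** — `<polygon>` rectangle, stroke `#0000ff` → engrave (S250, F3828). Machine vertices: (82.754,139.612) → (100.765,139.612) → (100.765,101.184) → (82.754,101.184) → (82.754,139.612). Closed: final G1 returns to the first vertex.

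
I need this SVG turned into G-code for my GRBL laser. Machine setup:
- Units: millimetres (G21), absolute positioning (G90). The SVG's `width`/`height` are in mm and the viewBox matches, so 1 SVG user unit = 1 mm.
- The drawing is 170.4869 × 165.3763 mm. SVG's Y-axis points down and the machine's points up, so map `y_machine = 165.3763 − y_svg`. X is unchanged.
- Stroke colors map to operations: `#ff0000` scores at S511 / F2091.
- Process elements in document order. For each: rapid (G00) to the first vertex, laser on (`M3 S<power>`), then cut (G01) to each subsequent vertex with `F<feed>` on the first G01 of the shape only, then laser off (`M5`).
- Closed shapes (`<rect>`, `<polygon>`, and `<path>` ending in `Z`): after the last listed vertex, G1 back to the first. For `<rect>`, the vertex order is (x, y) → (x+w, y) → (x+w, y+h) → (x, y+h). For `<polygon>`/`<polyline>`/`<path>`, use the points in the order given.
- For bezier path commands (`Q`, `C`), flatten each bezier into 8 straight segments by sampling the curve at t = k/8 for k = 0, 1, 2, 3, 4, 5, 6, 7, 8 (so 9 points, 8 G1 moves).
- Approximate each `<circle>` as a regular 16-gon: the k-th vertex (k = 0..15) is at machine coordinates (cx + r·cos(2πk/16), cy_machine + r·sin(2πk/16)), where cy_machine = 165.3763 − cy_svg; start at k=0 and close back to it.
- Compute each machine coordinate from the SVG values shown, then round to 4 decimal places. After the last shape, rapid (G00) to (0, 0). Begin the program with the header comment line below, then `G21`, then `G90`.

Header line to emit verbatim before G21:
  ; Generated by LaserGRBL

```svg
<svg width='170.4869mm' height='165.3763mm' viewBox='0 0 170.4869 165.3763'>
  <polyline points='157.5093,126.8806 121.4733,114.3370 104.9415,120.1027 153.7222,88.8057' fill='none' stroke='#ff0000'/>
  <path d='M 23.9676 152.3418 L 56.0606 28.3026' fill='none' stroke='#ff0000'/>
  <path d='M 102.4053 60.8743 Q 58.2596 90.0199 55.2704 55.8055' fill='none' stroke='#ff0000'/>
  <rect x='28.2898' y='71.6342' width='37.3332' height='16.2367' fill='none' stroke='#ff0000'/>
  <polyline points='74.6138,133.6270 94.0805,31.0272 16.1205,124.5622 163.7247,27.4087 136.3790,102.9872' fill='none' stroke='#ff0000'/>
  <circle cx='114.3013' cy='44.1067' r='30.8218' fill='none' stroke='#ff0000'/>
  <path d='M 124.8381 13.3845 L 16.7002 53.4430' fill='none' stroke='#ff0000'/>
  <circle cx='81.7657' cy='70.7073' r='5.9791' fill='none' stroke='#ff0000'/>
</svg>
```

; Generated by LaserGRBL
G21
G90
G00 X157.5093 Y38.4957
M3 S511
G01 X121.4733 Y51.0393 F2091
G01 X104.9415 Y45.2736
G01 X153.7222 Y76.5706
M5
G00 X23.9676 Y13.0345
M3 S511
G01 X56.0606 Y137.0737 F2091
M5
G00 X102.4053 Y104.5020
M3 S511
G01 X92.0119 Y98.2056 F2091
G01 X82.9047 Y93.8892
G01 X75.0837 Y91.5528
G01 X68.5487 Y91.1964
G01 X63.2999 Y92.8200
G01 X59.3373 Y96.4236
G01 X56.6608 Y102.0072
G01 X55.2704 Y109.5708
M5
G00 X28.2898 Y93.7421
M3 S511
G01 X65.6230 Y93.7421 F2091
G01 X65.6230 Y77.5054
G01 X28.2898 Y77.5054
G01 X28.2898 Y93.7421
M5
G00 X74.6138 Y31.7493
M3 S511
G01 X94.0805 Y134.3491 F2091
G01 X16.1205 Y40.8141
G01 X163.7247 Y137.9676
G01 X136.3790 Y62.3891
M5
G00 X145.1231 Y121.2696
M3 S511
G01 X142.7769 Y133.0646 F2091
G01 X136.0956 Y143.0639
G01 X126.0963 Y149.7452
G01 X114.3013 Y152.0914
G01 X102.5063 Y149.7452
G01 X92.5070 Y143.0639
G01 X85.8257 Y133.0646
G01 X83.4795 Y121.2696
G01 X85.8257 Y109.4746
G01 X92.5070 Y99.4753
G01 X102.5063 Y92.7940
G01 X114.3013 Y90.4478
G01 X126.0963 Y92.7940
G01 X136.0956 Y99.4753
G01 X142.7769 Y109.4746
G01 X145.1231 Y121.2696
M5
G00 X124.8381 Y151.9918
M3 S511
G01 X16.7002 Y111.9333 F2091
M5
G00 X87.7448 Y94.6690
M3 S511
G01 X87.2897 Y96.9571 F2091
G01 X85.9936 Y98.8969
G01 X84.0538 Y100.1930
G01 X81.7657 Y100.6481
G01 X79.4776 Y100.1930
G01 X77.5378 Y98.8969
G01 X76.2417 Y96.9571
G01 X75.7866 Y94.6690
G01 X76.2417 Y92.3809
G01 X77.5378 Y90.4411
G01 X79.4776 Y89.1450
G01 X81.7657 Y88.6899
G01 X84.0538 Y89.1450
G01 X85.9936 Y90.4411
G01 X87.2897 Y92.3809
G01 X87.7448 Y94.6690
M5
G00 X0.0000 Y0.0000

1 u = 1 mm; y_m = 165.3763 − y.

[1] `<polyline>` open polyline, #ff0000→score S511 F2091: (157.5093,38.4957) → (121.4733,51.0393) → (104.9415,45.2736) → (153.7222,76.5706)

[2] `<path>` line segment, #ff0000→score S511 F2091: (23.9676,13.0345) → (56.0606,137.0737)

[3] `<path>` quadratic bezier, #ff0000→score S511 F2091: (102.4053,104.5020) → (92.0119,98.2056) → (82.9047,93.8892) → (75.0837,91.5528) → (68.5487,91.1964) → (63.2999,92.8200) → (59.3373,96.4236) → (56.6608,102.0072) → (55.2704,109.5708)

[4] `<rect>` rectangle, #ff0000→score S511 F2091: (28.2898,93.7421) → (65.6230,93.7421) → (65.6230,77.5054) → (28.2898,77.5054) → (28.2898,93.7421) (closed)

[5] `<polyline>` open polyline, #ff0000→score S511 F2091: (74.6138,31.7493) → (94.0805,134.3491) → (16.1205,40.8141) → (163.7247,137.9676) → (136.3790,62.3891)

[6] `<circle>` circle, #ff0000→score S511 F2091: (145.1231,121.2696) → (142.7769,133.0646) → (136.0956,143.0639) → (126.0963,149.7452) → (114.3013,152.0914) → (102.5063,149.7452) → (92.5070,143.0639) → (85.8257,133.0646) → (83.4795,121.2696) → (85.8257,109.4746) → (92.5070,99.4753) → (102.5063,92.7940) → (114.3013,90.4478) → (126.0963,92.7940) → (136.0956,99.4753) → (142.7769,109.4746) → (145.1231,121.2696) (closed)

[7] `<path>` line segment, #ff0000→score S511 F2091: (124.8381,151.9918) → (16.7002,111.9333)

[8] `<circle>` circle, #ff0000→score S511 F2091: (87.7448,94.6690) → (87.2897,96.9571) → (85.9936,98.8969) → (84.0538,100.1930) → (81.7657,100.6481) → (79.4776,100.1930) → (77.5378,98.8969) → (76.2417,96.9571) → (75.7866,94.6690) → (76.2417,92.3809) → (77.5378,90.4411) → (79.4776,89.1450) → (81.7657,88.6899) → (84.0538,89.1450) → (85.9936,90.4411) → (87.2897,92.3809) → (87.7448,94.6690) (closed)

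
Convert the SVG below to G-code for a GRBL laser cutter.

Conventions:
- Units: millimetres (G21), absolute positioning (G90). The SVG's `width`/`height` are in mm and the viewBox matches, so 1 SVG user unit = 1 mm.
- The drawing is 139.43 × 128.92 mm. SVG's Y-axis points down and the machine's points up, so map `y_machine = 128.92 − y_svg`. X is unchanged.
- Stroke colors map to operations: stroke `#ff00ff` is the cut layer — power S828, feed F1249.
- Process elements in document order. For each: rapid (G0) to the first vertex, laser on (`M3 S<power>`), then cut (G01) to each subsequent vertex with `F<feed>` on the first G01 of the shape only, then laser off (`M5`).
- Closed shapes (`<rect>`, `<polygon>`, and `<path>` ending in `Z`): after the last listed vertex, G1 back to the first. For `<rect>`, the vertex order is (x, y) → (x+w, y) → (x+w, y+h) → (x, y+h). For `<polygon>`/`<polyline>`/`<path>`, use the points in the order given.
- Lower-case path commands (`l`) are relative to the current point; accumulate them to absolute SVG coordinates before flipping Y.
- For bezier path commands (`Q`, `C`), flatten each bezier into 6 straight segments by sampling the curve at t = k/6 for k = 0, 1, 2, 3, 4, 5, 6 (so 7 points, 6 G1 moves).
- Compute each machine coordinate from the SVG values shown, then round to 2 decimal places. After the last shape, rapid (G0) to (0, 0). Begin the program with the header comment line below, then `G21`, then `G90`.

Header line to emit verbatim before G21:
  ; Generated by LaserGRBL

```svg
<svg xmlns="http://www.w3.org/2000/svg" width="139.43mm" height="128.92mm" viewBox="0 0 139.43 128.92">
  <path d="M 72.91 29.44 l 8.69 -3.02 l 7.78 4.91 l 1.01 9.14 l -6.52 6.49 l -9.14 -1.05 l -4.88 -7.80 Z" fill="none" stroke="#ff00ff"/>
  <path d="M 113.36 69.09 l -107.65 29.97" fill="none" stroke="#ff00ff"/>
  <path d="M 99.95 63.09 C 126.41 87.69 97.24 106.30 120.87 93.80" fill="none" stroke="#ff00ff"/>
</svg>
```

1 u = 1 mm; y_m = 128.92 − y.

[1] `<path>` regular polygon, #ff00ff→cut S828 F1249: (72.91,99.48) → (81.60,102.50) → (89.38,97.59) → (90.39,88.45) → (83.87,81.96) → (74.73,83.01) → (69.85,90.81) → (72.91,99.48) (closed)

[2] `<path>` line segment, #ff00ff→cut S828 F1249: (113.36,59.83) → (5.71,29.86)

[3] `<path>` cubic bezier, #ff00ff→cut S828 F1249: (99.95,65.83) → (109.05,54.15) → (111.88,44.16) → (111.47,36.56) → (110.82,32.06) → (112.95,31.35) → (120.87,35.12)

; Generated by LaserGRBL
G21
G90
G0 X72.91 Y99.48
M3 S828
G01 X81.60 Y102.50 F1249
G01 X89.38 Y97.59
G01 X90.39 Y88.45
G01 X83.87 Y81.96
G01 X74.73 Y83.01
G01 X69.85 Y90.81
G01 X72.91 Y99.48
M5
G0 X113.36 Y59.83
M3 S828
G01 X5.71 Y29.86 F1249
M5
G0 X99.95 Y65.83
M3 S828
G01 X109.05 Y54.15 F1249
G01 X111.88 Y44.16
G01 X111.47 Y36.56
G01 X110.82 Y32.06
G01 X112.95 Y31.35
G01 X120.87 Y35.12
M5
G0 X0.00 Y0.00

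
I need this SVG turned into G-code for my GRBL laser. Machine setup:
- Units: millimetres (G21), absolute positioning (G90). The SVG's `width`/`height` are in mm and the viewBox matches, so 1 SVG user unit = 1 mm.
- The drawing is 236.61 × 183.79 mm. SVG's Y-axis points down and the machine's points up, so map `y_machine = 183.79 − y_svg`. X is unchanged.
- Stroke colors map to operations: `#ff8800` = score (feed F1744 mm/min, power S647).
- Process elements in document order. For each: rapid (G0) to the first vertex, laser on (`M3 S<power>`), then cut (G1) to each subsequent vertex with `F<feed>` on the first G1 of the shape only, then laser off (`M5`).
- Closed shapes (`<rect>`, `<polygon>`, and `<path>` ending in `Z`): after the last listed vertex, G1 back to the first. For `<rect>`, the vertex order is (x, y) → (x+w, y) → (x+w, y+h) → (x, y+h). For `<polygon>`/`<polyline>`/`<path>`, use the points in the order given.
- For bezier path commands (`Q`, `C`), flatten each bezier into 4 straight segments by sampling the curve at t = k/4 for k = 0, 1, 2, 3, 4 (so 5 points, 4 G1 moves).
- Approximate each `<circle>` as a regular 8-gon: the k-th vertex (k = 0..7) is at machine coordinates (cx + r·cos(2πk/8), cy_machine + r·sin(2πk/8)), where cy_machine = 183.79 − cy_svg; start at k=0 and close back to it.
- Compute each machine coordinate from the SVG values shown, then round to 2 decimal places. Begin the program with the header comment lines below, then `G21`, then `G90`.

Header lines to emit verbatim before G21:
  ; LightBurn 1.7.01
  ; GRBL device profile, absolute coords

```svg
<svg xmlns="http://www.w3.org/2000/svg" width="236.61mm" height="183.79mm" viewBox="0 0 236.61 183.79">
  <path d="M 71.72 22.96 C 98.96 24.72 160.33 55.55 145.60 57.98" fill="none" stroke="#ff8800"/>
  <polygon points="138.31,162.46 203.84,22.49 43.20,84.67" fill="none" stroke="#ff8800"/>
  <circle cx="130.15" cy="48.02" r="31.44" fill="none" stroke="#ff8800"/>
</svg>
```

Since the viewBox matches the mm dimensions, user units are millimetres directly. The only transform is the Y-flip y_m = 183.79 − y_svg.

Shape 1 is a cubic bezier drawn with `<path>`. Its stroke #ff8800 means score at S647, F1744. After flipping Y the toolpath is (71.72,160.83) → (96.83,154.96) → (124.40,143.57) → (144.10,132.06) → (145.60,125.81).

Shape 2 is a closed polygon drawn with `<polygon>`. Its stroke #ff8800 means score at S647, F1744. After flipping Y the toolpath is (138.31,21.33) → (203.84,161.30) → (43.20,99.12) → (138.31,21.33), returning to the start.

Shape 3 is a circle drawn with `<circle>`. Its stroke #ff8800 means score at S647, F1744. After flipping Y the toolpath is (161.59,135.77) → (152.38,158.00) → (130.15,167.21) → (107.92,158.00) → (98.71,135.77) → (107.92,113.54) → (130.15,104.33) → (152.38,113.54) → (161.59,135.77), returning to the start.

; LightBurn 1.7.01
; GRBL device profile, absolute coords
G21
G90
G0 X71.72 Y160.83
M3 S647
G1 X96.83 Y154.96 F1744
G1 X124.40 Y143.57
G1 X144.10 Y132.06
G1 X145.60 Y125.81
M5
G0 X138.31 Y21.33
M3 S647
G1 X203.84 Y161.30 F1744
G1 X43.20 Y99.12
G1 X138.31 Y21.33
M5
G0 X161.59 Y135.77
M3 S647
G1 X152.38 Y158.00 F1744
G1 X130.15 Y167.21
G1 X107.92 Y158.00
G1 X98.71 Y135.77
G1 X107.92 Y113.54
G1 X130.15 Y104.33
G1 X152.38 Y113.54
G1 X161.59 Y135.77
M5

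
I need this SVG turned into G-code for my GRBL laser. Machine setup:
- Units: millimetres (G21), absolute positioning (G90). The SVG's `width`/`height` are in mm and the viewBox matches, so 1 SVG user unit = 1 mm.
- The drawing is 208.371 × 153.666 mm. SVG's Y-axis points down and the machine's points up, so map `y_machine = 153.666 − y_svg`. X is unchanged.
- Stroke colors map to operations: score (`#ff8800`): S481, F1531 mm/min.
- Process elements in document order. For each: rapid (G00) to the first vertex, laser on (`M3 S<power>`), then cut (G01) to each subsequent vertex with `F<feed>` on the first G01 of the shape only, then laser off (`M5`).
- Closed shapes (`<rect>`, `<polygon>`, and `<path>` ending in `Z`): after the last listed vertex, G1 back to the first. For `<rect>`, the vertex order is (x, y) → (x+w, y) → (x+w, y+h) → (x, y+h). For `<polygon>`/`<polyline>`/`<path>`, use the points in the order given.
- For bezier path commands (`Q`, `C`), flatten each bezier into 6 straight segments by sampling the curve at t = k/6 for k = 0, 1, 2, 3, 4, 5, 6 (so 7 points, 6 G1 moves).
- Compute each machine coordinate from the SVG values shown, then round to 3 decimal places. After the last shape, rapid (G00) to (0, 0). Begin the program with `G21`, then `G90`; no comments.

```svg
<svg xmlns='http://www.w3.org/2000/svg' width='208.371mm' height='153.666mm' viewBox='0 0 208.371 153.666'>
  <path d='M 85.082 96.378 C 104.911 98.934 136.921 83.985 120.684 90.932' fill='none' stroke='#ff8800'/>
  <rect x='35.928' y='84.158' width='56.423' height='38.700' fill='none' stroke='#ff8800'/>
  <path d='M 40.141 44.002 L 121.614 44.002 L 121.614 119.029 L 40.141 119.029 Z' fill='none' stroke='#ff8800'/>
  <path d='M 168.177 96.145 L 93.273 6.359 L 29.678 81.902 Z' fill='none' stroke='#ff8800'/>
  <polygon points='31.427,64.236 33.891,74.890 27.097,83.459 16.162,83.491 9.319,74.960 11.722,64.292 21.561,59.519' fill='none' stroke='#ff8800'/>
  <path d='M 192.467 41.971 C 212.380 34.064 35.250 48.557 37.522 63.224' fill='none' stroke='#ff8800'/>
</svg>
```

1 u = 1 mm; y_m = 153.666 − y.

[1] `<path>` cubic bezier, #ff8800→score S481 F1531: (85.082,57.288) → (95.732,57.286) → (106.733,59.108) → (116.408,61.658) → (123.077,63.842) → (125.062,64.565) → (120.684,62.734)

[2] `<rect>` rectangle, #ff8800→score S481 F1531: (35.928,69.508) → (92.351,69.508) → (92.351,30.808) → (35.928,30.808) → (35.928,69.508) (closed)

[3] `<path>` rectangle, #ff8800→score S481 F1531: (40.141,109.664) → (121.614,109.664) → (121.614,34.637) → (40.141,34.637) → (40.141,109.664) (closed)

[4] `<path>` closed polygon, #ff8800→score S481 F1531: (168.177,57.521) → (93.273,147.307) → (29.678,71.764) → (168.177,57.521) (closed)

[5] `<polygon>` regular polygon, #ff8800→score S481 F1531: (31.427,89.430) → (33.891,78.776) → (27.097,70.207) → (16.162,70.175) → (9.319,78.706) → (11.722,89.374) → (21.561,94.147) → (31.427,89.430) (closed)

[6] `<path>` cubic bezier, #ff8800→score S481 F1531: (192.467,111.695) → (187.746,113.885) → (160.641,112.959) → (121.610,109.534) → (81.108,104.228) → (49.593,97.658) → (37.522,90.442)

G21
G90
G00 X85.082 Y57.288
M3 S481
G01 X95.732 Y57.286 F1531
G01 X106.733 Y59.108
G01 X116.408 Y61.658
G01 X123.077 Y63.842
G01 X125.062 Y64.565
G01 X120.684 Y62.734
M5
G00 X35.928 Y69.508
M3 S481
G01 X92.351 Y69.508 F1531
G01 X92.351 Y30.808
G01 X35.928 Y30.808
G01 X35.928 Y69.508
M5
G00 X40.141 Y109.664
M3 S481
G01 X121.614 Y109.664 F1531
G01 X121.614 Y34.637
G01 X40.141 Y34.637
G01 X40.141 Y109.664
M5
G00 X168.177 Y57.521
M3 S481
G01 X93.273 Y147.307 F1531
G01 X29.678 Y71.764
G01 X168.177 Y57.521
M5
G00 X31.427 Y89.430
M3 S481
G01 X33.891 Y78.776 F1531
G01 X27.097 Y70.207
G01 X16.162 Y70.175
G01 X9.319 Y78.706
G01 X11.722 Y89.374
G01 X21.561 Y94.147
G01 X31.427 Y89.430
M5
G00 X192.467 Y111.695
M3 S481
G01 X187.746 Y113.885 F1531
G01 X160.641 Y112.959
G01 X121.610 Y109.534
G01 X81.108 Y104.228
G01 X49.593 Y97.658
G01 X37.522 Y90.442
M5
G00 X0.000 Y0.000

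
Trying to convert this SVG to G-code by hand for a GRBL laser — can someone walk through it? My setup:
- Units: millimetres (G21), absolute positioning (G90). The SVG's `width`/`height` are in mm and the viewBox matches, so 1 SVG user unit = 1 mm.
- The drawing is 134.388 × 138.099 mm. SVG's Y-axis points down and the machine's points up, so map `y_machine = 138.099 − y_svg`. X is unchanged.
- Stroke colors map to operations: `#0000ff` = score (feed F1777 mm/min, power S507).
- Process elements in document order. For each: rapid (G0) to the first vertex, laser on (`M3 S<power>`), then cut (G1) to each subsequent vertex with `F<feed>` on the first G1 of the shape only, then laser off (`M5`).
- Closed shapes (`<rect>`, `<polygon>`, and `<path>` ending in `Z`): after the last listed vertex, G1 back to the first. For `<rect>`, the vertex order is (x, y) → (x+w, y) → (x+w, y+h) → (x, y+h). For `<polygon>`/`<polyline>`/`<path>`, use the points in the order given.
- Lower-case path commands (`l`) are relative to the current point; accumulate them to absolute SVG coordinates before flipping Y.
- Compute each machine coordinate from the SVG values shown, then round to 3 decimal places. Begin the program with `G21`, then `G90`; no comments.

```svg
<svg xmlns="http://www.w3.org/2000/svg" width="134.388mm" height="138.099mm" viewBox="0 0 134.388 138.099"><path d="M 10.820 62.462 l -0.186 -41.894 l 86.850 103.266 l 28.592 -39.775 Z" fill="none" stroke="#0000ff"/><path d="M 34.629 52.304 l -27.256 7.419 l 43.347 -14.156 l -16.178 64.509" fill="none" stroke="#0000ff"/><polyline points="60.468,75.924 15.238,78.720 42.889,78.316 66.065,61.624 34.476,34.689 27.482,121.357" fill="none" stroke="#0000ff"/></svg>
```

G21
G90
G0 X10.820 Y75.637
M3 S507
G1 X10.634 Y117.531 F1777
G1 X97.484 Y14.265
G1 X126.076 Y54.040
G1 X10.820 Y75.637
M5
G0 X34.629 Y85.795
M3 S507
G1 X7.373 Y78.376 F1777
G1 X50.720 Y92.532
G1 X34.542 Y28.023
M5
G0 X60.468 Y62.175
M3 S507
G1 X15.238 Y59.379 F1777
G1 X42.889 Y59.783
G1 X66.065 Y76.475
G1 X34.476 Y103.410
G1 X27.482 Y16.742
M5

viewBox `0 0 134.388 138.099` with mm width/height → 1 unit = 1 mm. Flip: y_m = 138.099 − y_svg.

**Shape 1** — `<path>` closed polygon, stroke `#0000ff` → score (S507, F1777). Machine vertices: (10.820,75.637) → (10.634,117.531) → (97.484,14.265) → (126.076,54.040) → (10.820,75.637). Closed: final G1 returns to the first vertex.

**Shape 2** — `<path>` open polyline, stroke `#0000ff` → score (S507, F1777). Machine vertices: (34.629,85.795) → (7.373,78.376) → (50.720,92.532) → (34.542,28.023). Open path.

**Shape 3** — `<polyline>` open polyline, stroke `#0000ff` → score (S507, F1777). Machine vertices: (60.468,62.175) → (15.238,59.379) → (42.889,59.783) → (66.065,76.475) → (34.476,103.410) → (27.482,16.742). Open path.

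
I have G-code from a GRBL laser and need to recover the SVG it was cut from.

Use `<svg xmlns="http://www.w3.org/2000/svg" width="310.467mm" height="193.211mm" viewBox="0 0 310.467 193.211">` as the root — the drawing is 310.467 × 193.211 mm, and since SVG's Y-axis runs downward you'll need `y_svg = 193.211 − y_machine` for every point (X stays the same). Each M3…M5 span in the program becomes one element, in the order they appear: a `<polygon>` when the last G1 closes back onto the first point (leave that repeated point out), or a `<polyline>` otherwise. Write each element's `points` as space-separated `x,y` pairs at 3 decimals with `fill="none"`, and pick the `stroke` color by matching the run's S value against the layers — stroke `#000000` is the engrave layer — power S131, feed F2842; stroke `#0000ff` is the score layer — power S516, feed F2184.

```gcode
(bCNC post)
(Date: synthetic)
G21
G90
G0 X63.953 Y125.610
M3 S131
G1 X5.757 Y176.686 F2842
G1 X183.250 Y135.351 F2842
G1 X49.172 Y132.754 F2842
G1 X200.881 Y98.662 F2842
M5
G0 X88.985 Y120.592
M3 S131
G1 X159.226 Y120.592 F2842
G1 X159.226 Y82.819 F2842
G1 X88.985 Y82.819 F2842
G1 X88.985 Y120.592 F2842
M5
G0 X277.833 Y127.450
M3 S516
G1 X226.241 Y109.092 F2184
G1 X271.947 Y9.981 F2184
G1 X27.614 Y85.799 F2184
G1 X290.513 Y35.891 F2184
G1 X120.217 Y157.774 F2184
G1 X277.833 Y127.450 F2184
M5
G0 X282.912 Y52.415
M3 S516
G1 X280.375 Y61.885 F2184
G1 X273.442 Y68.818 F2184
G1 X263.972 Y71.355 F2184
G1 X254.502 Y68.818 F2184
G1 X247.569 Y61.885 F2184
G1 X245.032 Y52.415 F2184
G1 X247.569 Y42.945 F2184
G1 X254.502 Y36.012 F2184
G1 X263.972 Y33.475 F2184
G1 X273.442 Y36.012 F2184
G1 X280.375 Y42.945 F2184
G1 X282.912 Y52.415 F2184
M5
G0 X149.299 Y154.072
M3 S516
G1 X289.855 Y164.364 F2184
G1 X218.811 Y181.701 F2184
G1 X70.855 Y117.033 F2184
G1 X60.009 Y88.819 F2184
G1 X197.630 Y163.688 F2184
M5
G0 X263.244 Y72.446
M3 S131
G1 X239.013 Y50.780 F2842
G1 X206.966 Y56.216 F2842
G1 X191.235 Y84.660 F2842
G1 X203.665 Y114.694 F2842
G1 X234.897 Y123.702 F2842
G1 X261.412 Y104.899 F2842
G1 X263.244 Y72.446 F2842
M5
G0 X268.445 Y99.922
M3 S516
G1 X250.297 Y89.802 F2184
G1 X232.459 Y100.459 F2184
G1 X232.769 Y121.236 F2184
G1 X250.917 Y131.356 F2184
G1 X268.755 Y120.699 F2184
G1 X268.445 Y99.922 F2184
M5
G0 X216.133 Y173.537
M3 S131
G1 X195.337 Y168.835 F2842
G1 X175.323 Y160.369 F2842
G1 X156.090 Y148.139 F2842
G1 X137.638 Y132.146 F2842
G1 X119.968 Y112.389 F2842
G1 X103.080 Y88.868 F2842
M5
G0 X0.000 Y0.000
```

y_svg = 193.211 − y_m.

[1] S131→`#000000` (engrave); open run; points: 63.953,67.601 5.757,16.525 183.250,57.860 49.172,60.457 200.881,94.549

[2] S131→`#000000` (engrave); closed run; points: 88.985,72.619 159.226,72.619 159.226,110.392 88.985,110.392

[3] S516→`#0000ff` (score); closed run; points: 277.833,65.761 226.241,84.119 271.947,183.230 27.614,107.412 290.513,157.320 120.217,35.437

[4] S516→`#0000ff` (score); closed run; points: 282.912,140.796 280.375,131.326 273.442,124.393 263.972,121.856 254.502,124.393 247.569,131.326 245.032,140.796 247.569,150.266 254.502,157.199 263.972,159.736 273.442,157.199 280.375,150.266

[5] S516→`#0000ff` (score); open run; points: 149.299,39.139 289.855,28.847 218.811,11.510 70.855,76.178 60.009,104.392 197.630,29.523

[6] S131→`#000000` (engrave); closed run; points: 263.244,120.765 239.013,142.431 206.966,136.995 191.235,108.551 203.665,78.517 234.897,69.509 261.412,88.312

[7] S516→`#0000ff` (score); closed run; points: 268.445,93.289 250.297,103.409 232.459,92.752 232.769,71.975 250.917,61.855 268.755,72.512

[8] S131→`#000000` (engrave); open run; points: 216.133,19.674 195.337,24.376 175.323,32.842 156.090,45.072 137.638,61.065 119.968,80.822 103.080,104.343

<svg xmlns="http://www.w3.org/2000/svg" width="310.467mm" height="193.211mm" viewBox="0 0 310.467 193.211">
  <polyline points="63.953,67.601 5.757,16.525 183.250,57.860 49.172,60.457 200.881,94.549" fill="none" stroke="#000000"/>
  <polygon points="88.985,72.619 159.226,72.619 159.226,110.392 88.985,110.392" fill="none" stroke="#000000"/>
  <polygon points="277.833,65.761 226.241,84.119 271.947,183.230 27.614,107.412 290.513,157.320 120.217,35.437" fill="none" stroke="#0000ff"/>
  <polygon points="282.912,140.796 280.375,131.326 273.442,124.393 263.972,121.856 254.502,124.393 247.569,131.326 245.032,140.796 247.569,150.266 254.502,157.199 263.972,159.736 273.442,157.199 280.375,150.266" fill="none" stroke="#0000ff"/>
  <polyline points="149.299,39.139 289.855,28.847 218.811,11.510 70.855,76.178 60.009,104.392 197.630,29.523" fill="none" stroke="#0000ff"/>
  <polygon points="263.244,120.765 239.013,142.431 206.966,136.995 191.235,108.551 203.665,78.517 234.897,69.509 261.412,88.312" fill="none" stroke="#000000"/>
  <polygon points="268.445,93.289 250.297,103.409 232.459,92.752 232.769,71.975 250.917,61.855 268.755,72.512" fill="none" stroke="#0000ff"/>
  <polyline points="216.133,19.674 195.337,24.376 175.323,32.842 156.090,45.072 137.638,61.065 119.968,80.822 103.080,104.343" fill="none" stroke="#000000"/>
</svg>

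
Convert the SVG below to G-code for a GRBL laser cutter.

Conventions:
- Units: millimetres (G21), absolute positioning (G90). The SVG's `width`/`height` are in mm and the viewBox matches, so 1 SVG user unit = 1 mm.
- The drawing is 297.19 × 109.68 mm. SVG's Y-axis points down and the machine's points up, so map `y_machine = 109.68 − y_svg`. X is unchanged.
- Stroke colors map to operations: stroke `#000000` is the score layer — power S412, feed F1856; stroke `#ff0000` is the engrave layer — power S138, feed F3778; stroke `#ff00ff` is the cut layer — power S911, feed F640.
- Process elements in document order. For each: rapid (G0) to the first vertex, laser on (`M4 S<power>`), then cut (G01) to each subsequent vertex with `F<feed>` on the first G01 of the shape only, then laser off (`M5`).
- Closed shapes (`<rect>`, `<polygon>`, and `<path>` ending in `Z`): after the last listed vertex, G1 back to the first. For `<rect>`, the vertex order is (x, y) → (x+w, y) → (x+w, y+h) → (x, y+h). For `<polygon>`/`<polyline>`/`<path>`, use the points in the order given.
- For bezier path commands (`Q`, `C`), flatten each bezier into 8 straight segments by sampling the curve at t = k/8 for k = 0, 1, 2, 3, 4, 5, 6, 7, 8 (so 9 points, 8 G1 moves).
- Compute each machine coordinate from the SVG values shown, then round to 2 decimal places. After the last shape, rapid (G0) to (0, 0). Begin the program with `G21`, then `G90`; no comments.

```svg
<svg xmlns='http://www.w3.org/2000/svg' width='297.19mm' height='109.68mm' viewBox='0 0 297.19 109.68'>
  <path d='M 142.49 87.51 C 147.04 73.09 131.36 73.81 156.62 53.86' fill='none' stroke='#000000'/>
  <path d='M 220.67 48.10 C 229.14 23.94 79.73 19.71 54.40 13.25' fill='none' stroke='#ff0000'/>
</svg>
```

1 u = 1 mm; y_m = 109.68 − y.

[1] `<path>` cubic bezier, #000000→score S412 F1856: (142.49,22.17) → (143.37,26.94) → (143.07,30.71) → (142.30,33.89) → (141.79,36.92) → (142.25,40.21) → (144.40,44.17) → (148.95,49.24) → (156.62,55.82)

[2] `<path>` cubic bezier, #ff0000→engrave S138 F3778: (220.67,61.58) → (217.00,69.75) → (201.83,76.31) → (178.46,81.52) → (150.21,85.64) → (120.37,88.93) → (92.26,91.66) → (69.16,94.07) → (54.40,96.43)

G21
G90
G0 X142.49 Y22.17
M4 S412
G01 X143.37 Y26.94 F1856
G01 X143.07 Y30.71
G01 X142.30 Y33.89
G01 X141.79 Y36.92
G01 X142.25 Y40.21
G01 X144.40 Y44.17
G01 X148.95 Y49.24
G01 X156.62 Y55.82
M5
G0 X220.67 Y61.58
M4 S138
G01 X217.00 Y69.75 F3778
G01 X201.83 Y76.31
G01 X178.46 Y81.52
G01 X150.21 Y85.64
G01 X120.37 Y88.93
G01 X92.26 Y91.66
G01 X69.16 Y94.07
G01 X54.40 Y96.43
M5
G0 X0.00 Y0.00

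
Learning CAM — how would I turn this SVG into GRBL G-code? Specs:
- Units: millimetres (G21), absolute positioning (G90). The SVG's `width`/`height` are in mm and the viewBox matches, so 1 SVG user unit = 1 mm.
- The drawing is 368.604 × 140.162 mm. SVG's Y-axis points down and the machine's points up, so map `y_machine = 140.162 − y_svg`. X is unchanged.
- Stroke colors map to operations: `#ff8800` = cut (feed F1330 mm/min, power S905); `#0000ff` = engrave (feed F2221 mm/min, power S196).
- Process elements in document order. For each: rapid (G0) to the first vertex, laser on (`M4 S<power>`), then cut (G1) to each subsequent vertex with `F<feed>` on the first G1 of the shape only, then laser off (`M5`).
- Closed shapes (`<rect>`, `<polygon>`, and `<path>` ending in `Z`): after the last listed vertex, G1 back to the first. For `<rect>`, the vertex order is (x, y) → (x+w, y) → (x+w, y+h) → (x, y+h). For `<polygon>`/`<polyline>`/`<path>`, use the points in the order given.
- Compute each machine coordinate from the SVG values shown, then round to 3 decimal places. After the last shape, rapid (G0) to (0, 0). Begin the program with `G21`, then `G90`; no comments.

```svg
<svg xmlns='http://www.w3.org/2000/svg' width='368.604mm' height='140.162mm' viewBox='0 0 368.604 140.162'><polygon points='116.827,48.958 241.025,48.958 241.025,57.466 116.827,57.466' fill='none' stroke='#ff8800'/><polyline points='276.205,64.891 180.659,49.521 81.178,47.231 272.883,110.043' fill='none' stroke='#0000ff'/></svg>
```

G21
G90
G0 X116.827 Y91.204
M4 S905
G1 X241.025 Y91.204 F1330
G1 X241.025 Y82.696
G1 X116.827 Y82.696
G1 X116.827 Y91.204
M5
G0 X276.205 Y75.271
M4 S196
G1 X180.659 Y90.641 F2221
G1 X81.178 Y92.931
G1 X272.883 Y30.119
M5
G0 X0.000 Y0.000

1 u = 1 mm; y_m = 140.162 − y.

[1] `<polygon>` rectangle, #ff8800→cut S905 F1330: (116.827,91.204) → (241.025,91.204) → (241.025,82.696) → (116.827,82.696) → (116.827,91.204) (closed)

[2] `<polyline>` open polyline, #0000ff→engrave S196 F2221: (276.205,75.271) → (180.659,90.641) → (81.178,92.931) → (272.883,30.119)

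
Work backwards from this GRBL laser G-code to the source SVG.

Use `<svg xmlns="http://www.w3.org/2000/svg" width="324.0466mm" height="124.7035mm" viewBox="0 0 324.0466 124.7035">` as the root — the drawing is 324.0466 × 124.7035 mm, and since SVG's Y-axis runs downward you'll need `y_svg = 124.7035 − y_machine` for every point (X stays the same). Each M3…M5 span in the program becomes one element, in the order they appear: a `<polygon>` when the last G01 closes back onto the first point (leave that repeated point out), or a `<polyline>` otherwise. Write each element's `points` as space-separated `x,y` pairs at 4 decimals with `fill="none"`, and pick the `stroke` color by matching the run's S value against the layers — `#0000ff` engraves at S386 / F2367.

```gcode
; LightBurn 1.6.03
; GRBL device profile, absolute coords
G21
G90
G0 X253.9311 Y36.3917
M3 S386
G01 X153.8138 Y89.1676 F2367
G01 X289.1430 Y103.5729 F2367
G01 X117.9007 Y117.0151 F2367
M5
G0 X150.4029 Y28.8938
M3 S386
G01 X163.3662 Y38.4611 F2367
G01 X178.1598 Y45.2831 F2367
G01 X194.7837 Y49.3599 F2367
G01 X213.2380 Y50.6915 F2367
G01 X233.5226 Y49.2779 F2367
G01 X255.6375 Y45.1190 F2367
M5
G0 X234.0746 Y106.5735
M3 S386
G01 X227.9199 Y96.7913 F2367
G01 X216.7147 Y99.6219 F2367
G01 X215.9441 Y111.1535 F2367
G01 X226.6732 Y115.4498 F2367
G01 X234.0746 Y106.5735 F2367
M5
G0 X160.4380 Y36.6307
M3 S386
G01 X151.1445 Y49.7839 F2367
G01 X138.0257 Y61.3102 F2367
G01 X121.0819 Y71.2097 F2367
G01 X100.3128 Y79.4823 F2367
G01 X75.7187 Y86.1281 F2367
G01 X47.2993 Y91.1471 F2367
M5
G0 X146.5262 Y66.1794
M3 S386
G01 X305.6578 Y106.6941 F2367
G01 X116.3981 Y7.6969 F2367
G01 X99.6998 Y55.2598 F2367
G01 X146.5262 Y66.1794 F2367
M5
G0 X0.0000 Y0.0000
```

y_svg = 124.7035 − y_m. Every run uses S386, so all elements get stroke `#0000ff` (engrave).

[1] open run; points: 253.9311,88.3118 153.8138,35.5359 289.1430,21.1306 117.9007,7.6884

[2] open run; points: 150.4029,95.8097 163.3662,86.2424 178.1598,79.4204 194.7837,75.3436 213.2380,74.0120 233.5226,75.4256 255.6375,79.5845

[3] closed run; points: 234.0746,18.1300 227.9199,27.9122 216.7147,25.0816 215.9441,13.5500 226.6732,9.2537

[4] open run; points: 160.4380,88.0728 151.1445,74.9196 138.0257,63.3933 121.0819,53.4938 100.3128,45.2212 75.7187,38.5754 47.2993,33.5564

[5] closed run; points: 146.5262,58.5241 305.6578,18.0094 116.3981,117.0066 99.6998,69.4437

<svg xmlns="http://www.w3.org/2000/svg" width="324.0466mm" height="124.7035mm" viewBox="0 0 324.0466 124.7035">
  <polyline points="253.9311,88.3118 153.8138,35.5359 289.1430,21.1306 117.9007,7.6884" fill="none" stroke="#0000ff"/>
  <polyline points="150.4029,95.8097 163.3662,86.2424 178.1598,79.4204 194.7837,75.3436 213.2380,74.0120 233.5226,75.4256 255.6375,79.5845" fill="none" stroke="#0000ff"/>
  <polygon points="234.0746,18.1300 227.9199,27.9122 216.7147,25.0816 215.9441,13.5500 226.6732,9.2537" fill="none" stroke="#0000ff"/>
  <polyline points="160.4380,88.0728 151.1445,74.9196 138.0257,63.3933 121.0819,53.4938 100.3128,45.2212 75.7187,38.5754 47.2993,33.5564" fill="none" stroke="#0000ff"/>
  <polygon points="146.5262,58.5241 305.6578,18.0094 116.3981,117.0066 99.6998,69.4437" fill="none" stroke="#0000ff"/>
</svg>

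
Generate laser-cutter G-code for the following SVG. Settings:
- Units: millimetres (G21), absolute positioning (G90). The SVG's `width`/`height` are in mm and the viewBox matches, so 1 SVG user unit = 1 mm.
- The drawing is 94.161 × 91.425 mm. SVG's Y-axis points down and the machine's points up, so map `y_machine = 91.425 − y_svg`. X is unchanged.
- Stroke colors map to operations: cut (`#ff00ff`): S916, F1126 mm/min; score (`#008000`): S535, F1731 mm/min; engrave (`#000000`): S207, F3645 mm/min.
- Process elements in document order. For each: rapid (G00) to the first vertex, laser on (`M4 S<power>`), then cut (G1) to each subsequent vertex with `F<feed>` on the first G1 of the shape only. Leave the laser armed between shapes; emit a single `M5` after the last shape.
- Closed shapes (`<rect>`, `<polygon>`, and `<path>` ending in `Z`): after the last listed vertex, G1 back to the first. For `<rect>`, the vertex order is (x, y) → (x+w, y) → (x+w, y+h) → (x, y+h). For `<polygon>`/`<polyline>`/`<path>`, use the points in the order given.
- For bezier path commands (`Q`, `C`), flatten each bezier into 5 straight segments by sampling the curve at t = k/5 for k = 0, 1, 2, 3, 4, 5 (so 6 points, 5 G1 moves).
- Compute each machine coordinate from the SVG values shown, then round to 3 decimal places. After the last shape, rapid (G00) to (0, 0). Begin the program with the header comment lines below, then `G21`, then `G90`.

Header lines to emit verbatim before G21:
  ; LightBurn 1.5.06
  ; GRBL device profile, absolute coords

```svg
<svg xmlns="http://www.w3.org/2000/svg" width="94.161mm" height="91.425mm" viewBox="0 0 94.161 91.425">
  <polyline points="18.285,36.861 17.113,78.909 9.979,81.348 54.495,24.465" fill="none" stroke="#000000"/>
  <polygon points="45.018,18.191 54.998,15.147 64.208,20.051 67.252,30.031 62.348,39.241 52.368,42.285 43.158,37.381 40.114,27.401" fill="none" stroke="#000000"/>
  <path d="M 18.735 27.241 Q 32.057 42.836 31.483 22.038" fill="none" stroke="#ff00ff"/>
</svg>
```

viewBox `0 0 94.161 91.425` with mm width/height → 1 unit = 1 mm. Flip: y_m = 91.425 − y_svg.

**Shape 1** — `<polyline>` open polyline, stroke `#000000` → engrave (S207, F3645). Machine vertices: (18.285,54.564) → (17.113,12.516) → (9.979,10.077) → (54.495,66.960). Open path.

**Shape 2** — `<polygon>` regular polygon, stroke `#000000` → engrave (S207, F3645). Machine vertices: (45.018,73.234) → (54.998,76.278) → (64.208,71.374) → (67.252,61.394) → (62.348,52.184) → (52.368,49.140) → (43.158,54.044) → (40.114,64.024) → (45.018,73.234). Closed: final G1 returns to the first vertex.

**Shape 3** — `<path>` quadratic bezier, stroke `#ff00ff` → cut (S916, F1126). Control points (SVG): P0=(18.735,27.241), P1=(32.057,42.836), P2=(31.483,22.038); sampled at t=k/5. Machine vertices: (18.735,64.184) → (23.508,59.402) → (27.169,57.531) → (29.719,58.571) → (31.157,62.524) → (31.483,69.387). Open path.

; LightBurn 1.5.06
; GRBL device profile, absolute coords
G21
G90
G00 X18.285 Y54.564
M4 S207
G1 X17.113 Y12.516 F3645
G1 X9.979 Y10.077
G1 X54.495 Y66.960
G00 X45.018 Y73.234
M4 S207
G1 X54.998 Y76.278 F3645
G1 X64.208 Y71.374
G1 X67.252 Y61.394
G1 X62.348 Y52.184
G1 X52.368 Y49.140
G1 X43.158 Y54.044
G1 X40.114 Y64.024
G1 X45.018 Y73.234
G00 X18.735 Y64.184
M4 S916
G1 X23.508 Y59.402 F1126
G1 X27.169 Y57.531
G1 X29.719 Y58.571
G1 X31.157 Y62.524
G1 X31.483 Y69.387
M5
G00 X0.000 Y0.000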